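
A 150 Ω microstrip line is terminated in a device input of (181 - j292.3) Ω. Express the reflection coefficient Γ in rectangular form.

Γ = (Z_L − Z_0)/(Z_L + Z_0) = (31 − j292.3)/(331 − j292.3)

Γ ≈ 0.491 − j0.45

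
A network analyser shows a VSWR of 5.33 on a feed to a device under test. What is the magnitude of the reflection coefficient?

|Γ| = (S − 1)/(S + 1) = (5.33 − 1)/(5.33 + 1) = 4.33/6.33

|Γ| ≈ 0.684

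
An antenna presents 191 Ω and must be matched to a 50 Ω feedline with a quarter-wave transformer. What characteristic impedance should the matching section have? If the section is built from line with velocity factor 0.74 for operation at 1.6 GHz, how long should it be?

Z_qwt ≈ 97.7 Ω; length ≈ 3.47 cm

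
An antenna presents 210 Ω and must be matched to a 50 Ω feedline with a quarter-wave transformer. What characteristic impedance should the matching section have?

Z_qwt ≈ 102 Ω

Z_qwt = √(Z_0·R_L) = √(50 × 210) = √10500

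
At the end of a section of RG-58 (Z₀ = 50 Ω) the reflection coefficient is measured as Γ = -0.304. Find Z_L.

Z_L = Z_0·(1 + Γ)/(1 − Γ) = 50·(0.696)/(1.3)

Z_L ≈ 26.7 Ω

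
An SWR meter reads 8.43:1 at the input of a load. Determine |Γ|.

|Γ| ≈ 0.788

|Γ| = (S − 1)/(S + 1) = (8.43 − 1)/(8.43 + 1) = 7.43/9.43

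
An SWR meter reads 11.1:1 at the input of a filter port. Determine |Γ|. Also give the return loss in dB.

|Γ| ≈ 0.835; return loss ≈ 1.57 dB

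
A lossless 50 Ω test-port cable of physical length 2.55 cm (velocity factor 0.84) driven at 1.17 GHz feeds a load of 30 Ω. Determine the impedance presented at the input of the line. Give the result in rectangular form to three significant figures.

λ = v/f = 0.84·c / 1.17 GHz = 0.215 m
βl = 2π·l/λ = 2π × 0.118 = 42.6°
tan(βl) = tan(42.6°) = 0.92
Z_in = Z_0·(Z_L + jZ_0·tanβl)/(Z_0 + jZ_L·tanβl)
     = 50·(30 + j46)/(50 + j27.6)

Z_in ≈ 42.5 + j22.6 Ω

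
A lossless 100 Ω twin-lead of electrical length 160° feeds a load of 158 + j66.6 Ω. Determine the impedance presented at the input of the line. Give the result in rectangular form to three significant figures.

tan(βl) = tan(160°) = -0.364
Z_in = Z_0·(Z_L + jZ_0·tanβl)/(Z_0 + jZ_L·tanβl)
     = 100·(158 + j30.2)/(124 − j57.5)

Z_in ≈ 95.5 + j68.5 Ω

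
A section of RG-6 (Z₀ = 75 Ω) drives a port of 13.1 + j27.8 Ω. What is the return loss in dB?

Γ = (-61.9 + j27.8)/(88.1 + j27.8), |Γ| = 0.735
RL = −20·log₁₀|Γ| = −20·log₁₀(0.735)

RL ≈ 2.68 dB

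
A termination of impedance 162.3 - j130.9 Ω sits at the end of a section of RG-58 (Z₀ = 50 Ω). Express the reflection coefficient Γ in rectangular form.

Γ = (Z_L − Z_0)/(Z_L + Z_0) = (112.3 − j130.9)/(212.3 − j130.9)

Γ ≈ 0.659 − j0.21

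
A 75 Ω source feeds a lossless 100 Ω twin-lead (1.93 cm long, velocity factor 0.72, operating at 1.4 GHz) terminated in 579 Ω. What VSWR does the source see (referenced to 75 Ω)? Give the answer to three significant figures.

VSWR ≈ 6.04

λ = v/f = 0.72·c / 1.4 GHz = 0.154 m
βl = 2π·l/λ = 2π × 0.125 = 45°
tan(βl) = 1
Z_in = Z_0·(Z_L + jZ_0·tanβl)/(Z_0 + jZ_L·tanβl) = 33.5 − j94.1 Ω
Γ_s = (Z_in − Z_s)/(Z_in + Z_s) = (-41.5 − j94.1)/(109 − j94.1), |Γ_s| = 0.716
VSWR = (1 + |Γ_s|)/(1 − |Γ_s|)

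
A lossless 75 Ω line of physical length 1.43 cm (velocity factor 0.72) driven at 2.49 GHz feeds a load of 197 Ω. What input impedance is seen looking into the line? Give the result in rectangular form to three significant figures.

λ = v/f = 0.72·c / 2.49 GHz = 0.0867 m
βl = 2π·l/λ = 2π × 0.165 = 59.3°
tan(βl) = tan(59.3°) = 1.69
Z_in = Z_0·(Z_L + jZ_0·tanβl)/(Z_0 + jZ_L·tanβl)
     = 75·(197 + j127)/(75 + j332)

Z_in ≈ 36.7 − j36.2 Ω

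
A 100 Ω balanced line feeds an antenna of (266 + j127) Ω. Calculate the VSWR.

Γ = (Z_L − Z_0)/(Z_L + Z_0) = (166 + j127)/(366 + j127)
|Γ| = 209/387 = 0.54
VSWR = (1 + |Γ|)/(1 − |Γ|) = 1.54/0.46

VSWR ≈ 3.34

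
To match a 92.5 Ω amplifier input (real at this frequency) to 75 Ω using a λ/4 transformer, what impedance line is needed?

Z_qwt ≈ 83.3 Ω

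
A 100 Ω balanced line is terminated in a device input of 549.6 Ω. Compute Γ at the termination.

Γ = 0.692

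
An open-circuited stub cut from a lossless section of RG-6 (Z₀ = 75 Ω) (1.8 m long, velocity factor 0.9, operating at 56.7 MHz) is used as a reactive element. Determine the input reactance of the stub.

λ = v/f = 0.9·c / 56.7 MHz = 4.76 m
βl = 2π·l/λ = 2π × 0.378 = 136°
tan(βl) = -0.963
For an open-circuited stub, Z_in = −jZ_0·cot(βl) = −jZ_0/tan(βl)

X_in ≈ 77.9 Ω (inductive)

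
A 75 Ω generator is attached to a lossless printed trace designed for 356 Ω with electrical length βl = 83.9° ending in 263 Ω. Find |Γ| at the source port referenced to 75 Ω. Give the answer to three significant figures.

|Γ| ≈ 0.729

tan(βl) = 9.36
Z_in = Z_0·(Z_L + jZ_0·tanβl)/(Z_0 + jZ_L·tanβl) = 477 + j31 Ω
Γ_s = (Z_in − Z_s)/(Z_in + Z_s) = (402 + j31)/(552 + j31), |Γ_s| = 0.729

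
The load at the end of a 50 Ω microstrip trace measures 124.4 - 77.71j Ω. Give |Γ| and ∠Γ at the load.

Γ ≈ 0.563 ∠ -22.2°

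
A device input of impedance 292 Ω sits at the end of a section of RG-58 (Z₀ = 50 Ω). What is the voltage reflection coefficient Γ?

Γ = 0.708

Γ = (Z_L − Z_0)/(Z_L + Z_0) = (292 − 50)/(292 + 50) = 242/342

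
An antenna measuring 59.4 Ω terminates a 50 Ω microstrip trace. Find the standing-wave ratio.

VSWR ≈ 1.19

For a purely resistive load, VSWR = R_L/Z_0 or Z_0/R_L (whichever > 1) = 59.4/50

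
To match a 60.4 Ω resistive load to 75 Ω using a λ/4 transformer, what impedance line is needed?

Z_qwt ≈ 67.3 Ω

Z_qwt = √(Z_0·R_L) = √(75 × 60.4) = √4530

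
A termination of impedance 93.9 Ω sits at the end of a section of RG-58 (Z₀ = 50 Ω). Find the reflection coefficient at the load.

Γ = 0.305

Γ = (Z_L − Z_0)/(Z_L + Z_0) = (93.9 − 50)/(93.9 + 50) = 43.9/143.9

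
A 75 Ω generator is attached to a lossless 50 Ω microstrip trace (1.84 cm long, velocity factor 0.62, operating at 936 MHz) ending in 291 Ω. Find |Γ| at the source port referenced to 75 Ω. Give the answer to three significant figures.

|Γ| ≈ 0.686

λ = v/f = 0.62·c / 936 MHz = 0.199 m
βl = 2π·l/λ = 2π × 0.0926 = 33.3°
tan(βl) = 0.658
Z_in = Z_0·(Z_L + jZ_0·tanβl)/(Z_0 + jZ_L·tanβl) = 26.6 − j69.1 Ω
Γ_s = (Z_in − Z_s)/(Z_in + Z_s) = (-48.4 − j69.1)/(102 − j69.1), |Γ_s| = 0.686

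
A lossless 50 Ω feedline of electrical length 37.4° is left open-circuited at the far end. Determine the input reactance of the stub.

X_in ≈ -65.4 Ω (capacitive)

tan(βl) = 0.765
For an open-circuited stub, Z_in = −jZ_0·cot(βl) = −jZ_0/tan(βl)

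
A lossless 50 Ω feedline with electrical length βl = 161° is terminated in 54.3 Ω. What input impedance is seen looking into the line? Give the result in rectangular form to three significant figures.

tan(βl) = tan(161°) = -0.344
Z_in = Z_0·(Z_L + jZ_0·tanβl)/(Z_0 + jZ_L·tanβl)
     = 50·(54.3 − j17.2)/(50 − j18.7)

Z_in ≈ 53.3 + j2.71 Ω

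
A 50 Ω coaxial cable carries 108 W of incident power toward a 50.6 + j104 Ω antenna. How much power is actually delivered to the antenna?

P_delivered ≈ 52.2 W

|Γ| = |(0.6 + j104)/(100.6 + j104)| = 0.719
|Γ|² = 0.517
P_refl = |Γ|²·P_inc = 55.8 W, P_del = (1 − |Γ|²)·P_inc = 52.2 W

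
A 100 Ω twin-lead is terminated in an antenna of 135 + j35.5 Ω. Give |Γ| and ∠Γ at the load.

Γ ≈ 0.21 ∠ 36.8°

Γ = (Z_L − Z_0)/(Z_L + Z_0) = (35 + j35.5)/(235 + j35.5)
|Γ| = 49.9/238 = 0.21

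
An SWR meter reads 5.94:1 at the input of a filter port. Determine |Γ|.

|Γ| = (S − 1)/(S + 1) = (5.94 − 1)/(5.94 + 1) = 4.94/6.94

|Γ| ≈ 0.712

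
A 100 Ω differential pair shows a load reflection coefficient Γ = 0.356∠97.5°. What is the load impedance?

Z_L ≈ 71.6 + j57.9 Ω

Z_L = Z_0·(1 + Γ)/(1 − Γ) = 100·(0.954 + j0.353)/(1.05 − j0.353)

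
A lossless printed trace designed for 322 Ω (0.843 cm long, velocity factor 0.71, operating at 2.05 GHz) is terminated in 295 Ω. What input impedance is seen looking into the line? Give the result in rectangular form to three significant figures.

λ = v/f = 0.71·c / 2.05 GHz = 0.104 m
βl = 2π·l/λ = 2π × 0.0811 = 29.2°
tan(βl) = tan(29.2°) = 0.559
Z_in = Z_0·(Z_L + jZ_0·tanβl)/(Z_0 + jZ_L·tanβl)
     = 322·(295 + j180)/(322 + j165)

Z_in ≈ 307 + j22.9 Ω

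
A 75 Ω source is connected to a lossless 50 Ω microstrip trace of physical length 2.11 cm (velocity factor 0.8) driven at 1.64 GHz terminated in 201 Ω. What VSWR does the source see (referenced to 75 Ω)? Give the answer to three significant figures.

VSWR ≈ 4.79

λ = v/f = 0.8·c / 1.64 GHz = 0.146 m
βl = 2π·l/λ = 2π × 0.144 = 51.9°
tan(βl) = 1.28
Z_in = Z_0·(Z_L + jZ_0·tanβl)/(Z_0 + jZ_L·tanβl) = 19.3 − j35.4 Ω
Γ_s = (Z_in − Z_s)/(Z_in + Z_s) = (-55.7 − j35.4)/(94.3 − j35.4), |Γ_s| = 0.655
VSWR = (1 + |Γ_s|)/(1 − |Γ_s|)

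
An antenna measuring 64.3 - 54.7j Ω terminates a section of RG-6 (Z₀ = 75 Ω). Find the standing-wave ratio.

Γ = (Z_L − Z_0)/(Z_L + Z_0) = (-10.7 − j54.7)/(139.3 − j54.7)
|Γ| = 55.7/150 = 0.372
VSWR = (1 + |Γ|)/(1 − |Γ|) = 1.37/0.628

VSWR ≈ 2.19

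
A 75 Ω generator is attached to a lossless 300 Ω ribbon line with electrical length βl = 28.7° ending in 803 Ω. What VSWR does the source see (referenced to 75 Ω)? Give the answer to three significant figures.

tan(βl) = 0.547
Z_in = Z_0·(Z_L + jZ_0·tanβl)/(Z_0 + jZ_L·tanβl) = 332 − j322 Ω
Γ_s = (Z_in − Z_s)/(Z_in + Z_s) = (257 − j322)/(407 − j322), |Γ_s| = 0.794
VSWR = (1 + |Γ_s|)/(1 − |Γ_s|)

VSWR ≈ 8.69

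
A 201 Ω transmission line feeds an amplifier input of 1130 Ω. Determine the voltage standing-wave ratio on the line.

For a purely resistive load, VSWR = R_L/Z_0 or Z_0/R_L (whichever > 1) = 1130/201

VSWR ≈ 5.62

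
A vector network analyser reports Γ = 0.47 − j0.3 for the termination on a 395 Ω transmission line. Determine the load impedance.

Z_L = Z_0·(1 + Γ)/(1 − Γ) = 395·(1.47 − j0.3)/(0.53 + j0.3)

Z_L ≈ 734 − j639 Ω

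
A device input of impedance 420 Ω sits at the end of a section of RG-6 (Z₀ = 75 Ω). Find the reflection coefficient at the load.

Γ = (Z_L − Z_0)/(Z_L + Z_0) = (420 − 75)/(420 + 75) = 345/495

Γ = 0.697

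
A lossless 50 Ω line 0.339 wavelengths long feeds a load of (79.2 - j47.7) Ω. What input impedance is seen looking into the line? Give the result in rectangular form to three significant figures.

Z_in ≈ 42.1 + j40 Ω

βl = 2π × 0.339 = 122°
tan(βl) = tan(122°) = -1.6
Z_in = Z_0·(Z_L + jZ_0·tanβl)/(Z_0 + jZ_L·tanβl)
     = 50·(79.2 − j128)/(-26.2 − j127)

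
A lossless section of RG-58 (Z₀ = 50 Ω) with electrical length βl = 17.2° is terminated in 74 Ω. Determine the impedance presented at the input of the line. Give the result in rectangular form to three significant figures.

tan(βl) = tan(17.2°) = 0.31
Z_in = Z_0·(Z_L + jZ_0·tanβl)/(Z_0 + jZ_L·tanβl)
     = 50·(74 + j15.5)/(50 + j22.9)

Z_in ≈ 67 − j15.2 Ω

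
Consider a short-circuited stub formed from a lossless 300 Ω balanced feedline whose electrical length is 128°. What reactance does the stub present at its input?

tan(βl) = -1.28
For a short-circuited stub, Z_in = jZ_0·tan(βl)

X_in ≈ -384 Ω (capacitive)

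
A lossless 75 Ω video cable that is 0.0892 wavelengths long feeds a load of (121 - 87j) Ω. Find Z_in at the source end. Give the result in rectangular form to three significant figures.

βl = 2π × 0.0892 = 32.1°
tan(βl) = tan(32.1°) = 0.628
Z_in = Z_0·(Z_L + jZ_0·tanβl)/(Z_0 + jZ_L·tanβl)
     = 75·(121 − j39.9)/(130 + j75.9)

Z_in ≈ 42 − j47.7 Ω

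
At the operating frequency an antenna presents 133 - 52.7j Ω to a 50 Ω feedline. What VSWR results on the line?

Γ = (Z_L − Z_0)/(Z_L + Z_0) = (83 − j52.7)/(183 − j52.7)
|Γ| = 98.3/190 = 0.516
VSWR = (1 + |Γ|)/(1 − |Γ|) = 1.52/0.484

VSWR ≈ 3.13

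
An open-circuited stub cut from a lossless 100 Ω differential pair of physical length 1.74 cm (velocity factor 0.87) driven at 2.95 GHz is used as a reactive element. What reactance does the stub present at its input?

λ = v/f = 0.87·c / 2.95 GHz = 0.0885 m
βl = 2π·l/λ = 2π × 0.197 = 70.8°
tan(βl) = 2.87
For an open-circuited stub, Z_in = −jZ_0·cot(βl) = −jZ_0/tan(βl)

X_in ≈ -34.8 Ω (capacitive)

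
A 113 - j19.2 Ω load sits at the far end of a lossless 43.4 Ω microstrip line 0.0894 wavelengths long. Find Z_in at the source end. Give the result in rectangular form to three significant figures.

Z_in ≈ 36.5 − j40.5 Ω

βl = 2π × 0.0894 = 32.2°
tan(βl) = tan(32.2°) = 0.629
Z_in = Z_0·(Z_L + jZ_0·tanβl)/(Z_0 + jZ_L·tanβl)
     = 43.4·(113 + j8.11)/(55.5 + j71.1)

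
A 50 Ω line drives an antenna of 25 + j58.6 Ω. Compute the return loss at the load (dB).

RL ≈ 3.49 dB

Γ = (-25 + j58.6)/(75 + j58.6), |Γ| = 0.669
RL = −20·log₁₀|Γ| = −20·log₁₀(0.669)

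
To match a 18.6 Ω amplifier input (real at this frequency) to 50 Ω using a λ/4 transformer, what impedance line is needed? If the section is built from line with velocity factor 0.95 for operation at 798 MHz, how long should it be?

Z_qwt ≈ 30.5 Ω; length ≈ 8.93 cm

Z_qwt = √(Z_0·R_L) = √(50 × 18.6) = √930
λ = 0.95·c/f = 0.357 m, so l = λ/4 = 0.0893 m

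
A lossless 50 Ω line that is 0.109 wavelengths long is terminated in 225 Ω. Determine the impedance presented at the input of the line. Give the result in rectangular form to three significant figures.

βl = 2π × 0.109 = 39.2°
tan(βl) = tan(39.2°) = 0.817
Z_in = Z_0·(Z_L + jZ_0·tanβl)/(Z_0 + jZ_L·tanβl)
     = 50·(225 + j40.8)/(50 + j184)

Z_in ≈ 25.9 − j54.2 Ω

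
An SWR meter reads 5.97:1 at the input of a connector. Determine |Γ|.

|Γ| = (S − 1)/(S + 1) = (5.97 − 1)/(5.97 + 1) = 4.97/6.97

|Γ| ≈ 0.713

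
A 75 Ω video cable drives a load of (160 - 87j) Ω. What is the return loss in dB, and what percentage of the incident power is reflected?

RL ≈ 6.28 dB; 23.6% of incident power reflected

Γ = (85 − j87)/(235 − j87), |Γ| = 0.485
RL = −20·log₁₀(0.485) = 6.28 dB
P_refl/P_inc = |Γ|² = 0.236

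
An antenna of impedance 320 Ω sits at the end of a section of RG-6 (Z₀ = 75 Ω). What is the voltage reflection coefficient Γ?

Γ = 0.62

Γ = (Z_L − Z_0)/(Z_L + Z_0) = (320 − 75)/(320 + 75) = 245/395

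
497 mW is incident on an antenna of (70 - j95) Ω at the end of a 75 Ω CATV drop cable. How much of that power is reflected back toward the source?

|Γ| = |(-5 − j95)/(145 − j95)| = 0.549
|Γ|² = 0.301
P_refl = |Γ|²·P_inc = 150 mW, P_del = (1 − |Γ|²)·P_inc = 347 mW

P_reflected ≈ 150 mW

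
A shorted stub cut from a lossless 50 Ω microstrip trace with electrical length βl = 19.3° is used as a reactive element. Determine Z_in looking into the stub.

Z_in ≈ +j17.5 Ω

tan(βl) = 0.35
For a shorted stub, Z_in = jZ_0·tan(βl)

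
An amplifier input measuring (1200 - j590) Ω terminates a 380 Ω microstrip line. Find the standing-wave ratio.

Γ = (Z_L − Z_0)/(Z_L + Z_0) = (820 − j590)/(1580 − j590)
|Γ| = 1010/1690 = 0.599
VSWR = (1 + |Γ|)/(1 − |Γ|) = 1.6/0.401

VSWR ≈ 3.99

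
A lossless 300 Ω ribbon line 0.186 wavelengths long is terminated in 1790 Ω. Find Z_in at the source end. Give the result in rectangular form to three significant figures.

βl = 2π × 0.186 = 67°
tan(βl) = tan(67°) = 2.35
Z_in = Z_0·(Z_L + jZ_0·tanβl)/(Z_0 + jZ_L·tanβl)
     = 300·(1790 + j705)/(300 + j4210)

Z_in ≈ 59.1 − j123 Ω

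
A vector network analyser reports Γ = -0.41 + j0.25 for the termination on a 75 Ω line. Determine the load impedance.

Z_L ≈ 28.1 + j18.3 Ω

Z_L = Z_0·(1 + Γ)/(1 − Γ) = 75·(0.59 + j0.25)/(1.41 − j0.25)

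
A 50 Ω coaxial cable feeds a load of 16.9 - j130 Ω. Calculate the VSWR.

Γ = (Z_L − Z_0)/(Z_L + Z_0) = (-33.1 − j130)/(66.9 − j130)
|Γ| = 134/146 = 0.918
VSWR = (1 + |Γ|)/(1 − |Γ|) = 1.92/0.0825

VSWR ≈ 23.3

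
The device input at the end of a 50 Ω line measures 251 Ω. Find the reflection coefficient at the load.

Γ = (Z_L − Z_0)/(Z_L + Z_0) = (251 − 50)/(251 + 50) = 201/301

Γ = 0.668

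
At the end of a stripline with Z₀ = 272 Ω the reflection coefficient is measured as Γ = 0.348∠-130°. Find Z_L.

Z_L ≈ 152 − j92.5 Ω

Z_L = Z_0·(1 + Γ)/(1 − Γ) = 272·(0.776 − j0.267)/(1.22 + j0.267)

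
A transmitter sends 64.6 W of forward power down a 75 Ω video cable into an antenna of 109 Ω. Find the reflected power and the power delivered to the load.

P_reflected ≈ 2.21 W; P_delivered ≈ 62.4 W

Γ = (109 − 75)/(109 + 75) = 0.185
|Γ|² = 0.0341
P_refl = |Γ|²·P_inc = 2.21 W, P_del = (1 − |Γ|²)·P_inc = 62.4 W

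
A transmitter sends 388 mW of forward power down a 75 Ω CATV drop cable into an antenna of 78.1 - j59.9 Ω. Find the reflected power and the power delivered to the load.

|Γ| = |(3.1 − j59.9)/(153.1 − j59.9)| = 0.365
|Γ|² = 0.133
P_refl = |Γ|²·P_inc = 51.6 mW, P_del = (1 − |Γ|²)·P_inc = 336 mW

P_reflected ≈ 51.6 mW; P_delivered ≈ 336 mW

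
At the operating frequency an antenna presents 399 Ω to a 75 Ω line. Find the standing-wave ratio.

VSWR ≈ 5.32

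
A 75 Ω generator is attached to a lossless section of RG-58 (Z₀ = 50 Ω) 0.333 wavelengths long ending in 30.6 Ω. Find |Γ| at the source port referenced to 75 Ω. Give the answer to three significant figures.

|Γ| ≈ 0.228

βl = 2π × 0.333 = 120°
tan(βl) = -1.74
Z_in = Z_0·(Z_L + jZ_0·tanβl)/(Z_0 + jZ_L·tanβl) = 57.8 − j25.5 Ω
Γ_s = (Z_in − Z_s)/(Z_in + Z_s) = (-17.2 − j25.5)/(133 − j25.5), |Γ_s| = 0.228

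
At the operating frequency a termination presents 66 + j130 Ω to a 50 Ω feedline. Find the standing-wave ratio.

VSWR ≈ 7.06

Γ = (Z_L − Z_0)/(Z_L + Z_0) = (16 + j130)/(116 + j130)
|Γ| = 131/174 = 0.752
VSWR = (1 + |Γ|)/(1 − |Γ|) = 1.75/0.248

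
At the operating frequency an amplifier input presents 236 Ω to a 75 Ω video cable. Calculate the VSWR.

VSWR ≈ 3.15

Γ = (236 − 75)/(236 + 75) = 0.518
VSWR = (1 + 0.518)/(1 − 0.518)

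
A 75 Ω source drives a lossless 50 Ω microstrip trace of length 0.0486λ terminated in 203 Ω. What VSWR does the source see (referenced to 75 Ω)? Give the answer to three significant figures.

βl = 2π × 0.0486 = 17.5°
tan(βl) = 0.315
Z_in = Z_0·(Z_L + jZ_0·tanβl)/(Z_0 + jZ_L·tanβl) = 84.6 − j92.5 Ω
Γ_s = (Z_in − Z_s)/(Z_in + Z_s) = (9.6 − j92.5)/(160 − j92.5), |Γ_s| = 0.504
VSWR = (1 + |Γ_s|)/(1 − |Γ_s|)

VSWR ≈ 3.03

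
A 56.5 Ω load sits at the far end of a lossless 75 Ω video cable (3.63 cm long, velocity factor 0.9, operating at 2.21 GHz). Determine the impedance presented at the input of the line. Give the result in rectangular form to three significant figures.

Z_in ≈ 93.5 − j15 Ω

λ = v/f = 0.9·c / 2.21 GHz = 0.122 m
βl = 2π·l/λ = 2π × 0.297 = 107°
tan(βl) = tan(107°) = -3.28
Z_in = Z_0·(Z_L + jZ_0·tanβl)/(Z_0 + jZ_L·tanβl)
     = 75·(56.5 − j246)/(75 − j185)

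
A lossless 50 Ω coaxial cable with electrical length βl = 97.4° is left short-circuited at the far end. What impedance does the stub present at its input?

tan(βl) = -7.7
For a short-circuited stub, Z_in = jZ_0·tan(βl)

Z_in ≈ −j385 Ω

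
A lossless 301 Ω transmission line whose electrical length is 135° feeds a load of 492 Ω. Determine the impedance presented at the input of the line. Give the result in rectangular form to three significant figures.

tan(βl) = tan(135°) = -1
Z_in = Z_0·(Z_L + jZ_0·tanβl)/(Z_0 + jZ_L·tanβl)
     = 301·(492 − j301)/(301 − j492)

Z_in ≈ 268 + j137 Ω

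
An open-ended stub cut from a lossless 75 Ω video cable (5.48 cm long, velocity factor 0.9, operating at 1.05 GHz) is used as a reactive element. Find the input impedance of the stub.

λ = v/f = 0.9·c / 1.05 GHz = 0.257 m
βl = 2π·l/λ = 2π × 0.213 = 76.7°
tan(βl) = 4.24
For an open-ended stub, Z_in = −jZ_0·cot(βl) = −jZ_0/tan(βl)

Z_in ≈ −j17.7 Ω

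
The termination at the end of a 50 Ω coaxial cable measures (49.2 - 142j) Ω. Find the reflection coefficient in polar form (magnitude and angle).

Γ = (Z_L − Z_0)/(Z_L + Z_0) = (-0.8 − j142)/(99.2 − j142)
|Γ| = 142/173 = 0.82

Γ ≈ 0.82 ∠ -35.3°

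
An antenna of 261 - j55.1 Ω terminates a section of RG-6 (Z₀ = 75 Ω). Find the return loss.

RL ≈ 4.89 dB

Γ = (186 − j55.1)/(336 − j55.1), |Γ| = 0.57
RL = −20·log₁₀|Γ| = −20·log₁₀(0.57)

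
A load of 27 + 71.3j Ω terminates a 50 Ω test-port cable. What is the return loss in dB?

RL ≈ 2.93 dB

Γ = (-23 + j71.3)/(77 + j71.3), |Γ| = 0.714
RL = −20·log₁₀|Γ| = −20·log₁₀(0.714)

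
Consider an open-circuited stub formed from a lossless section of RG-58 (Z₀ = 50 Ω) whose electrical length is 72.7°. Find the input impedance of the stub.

tan(βl) = 3.21
For an open-circuited stub, Z_in = −jZ_0·cot(βl) = −jZ_0/tan(βl)

Z_in ≈ −j15.6 Ω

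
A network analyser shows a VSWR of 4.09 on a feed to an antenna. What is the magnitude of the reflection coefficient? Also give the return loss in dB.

|Γ| = (S − 1)/(S + 1) = (4.09 − 1)/(4.09 + 1) = 3.09/5.09
RL = −20·log₁₀|Γ| = −20·log₁₀(0.607)

|Γ| ≈ 0.607; return loss ≈ 4.34 dB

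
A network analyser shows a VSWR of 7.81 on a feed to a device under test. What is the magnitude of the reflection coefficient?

|Γ| ≈ 0.773

|Γ| = (S − 1)/(S + 1) = (7.81 − 1)/(7.81 + 1) = 6.81/8.81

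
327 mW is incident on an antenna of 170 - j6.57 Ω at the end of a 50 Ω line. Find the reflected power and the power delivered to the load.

|Γ| = |(120 − j6.57)/(220 − j6.57)| = 0.546
|Γ|² = 0.298
P_refl = |Γ|²·P_inc = 97.5 mW, P_del = (1 − |Γ|²)·P_inc = 230 mW

P_reflected ≈ 97.5 mW; P_delivered ≈ 230 mW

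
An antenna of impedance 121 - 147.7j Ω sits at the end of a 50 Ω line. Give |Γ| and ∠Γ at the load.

Γ = (Z_L − Z_0)/(Z_L + Z_0) = (71 − j147.7)/(171 − j147.7)
|Γ| = 164/226 = 0.725

Γ ≈ 0.725 ∠ -23.5°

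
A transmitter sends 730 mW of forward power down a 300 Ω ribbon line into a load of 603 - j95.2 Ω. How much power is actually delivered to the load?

|Γ| = |(303 − j95.2)/(903 − j95.2)| = 0.35
|Γ|² = 0.122
P_refl = |Γ|²·P_inc = 89.3 mW, P_del = (1 − |Γ|²)·P_inc = 641 mW

P_delivered ≈ 641 mW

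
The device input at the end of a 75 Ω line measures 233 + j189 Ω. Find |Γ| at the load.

Γ = (Z_L − Z_0)/(Z_L + Z_0) = (158 + j189)/(308 + j189)
|Γ| = 246/361

|Γ| ≈ 0.682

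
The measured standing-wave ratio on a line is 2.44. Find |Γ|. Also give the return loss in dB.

|Γ| ≈ 0.419; return loss ≈ 7.56 dB

|Γ| = (S − 1)/(S + 1) = (2.44 − 1)/(2.44 + 1) = 1.44/3.44
RL = −20·log₁₀|Γ| = −20·log₁₀(0.419)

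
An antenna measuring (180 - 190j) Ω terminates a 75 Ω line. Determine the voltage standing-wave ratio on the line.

Γ = (Z_L − Z_0)/(Z_L + Z_0) = (105 − j190)/(255 − j190)
|Γ| = 217/318 = 0.683
VSWR = (1 + |Γ|)/(1 − |Γ|) = 1.68/0.317

VSWR ≈ 5.3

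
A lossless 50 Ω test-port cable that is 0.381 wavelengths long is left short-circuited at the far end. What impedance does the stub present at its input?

βl = 2π × 0.381 = 137°
tan(βl) = -0.927
For a short-circuited stub, Z_in = jZ_0·tan(βl)

Z_in ≈ −j46.4 Ω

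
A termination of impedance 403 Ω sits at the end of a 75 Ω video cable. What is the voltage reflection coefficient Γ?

Γ = (Z_L − Z_0)/(Z_L + Z_0) = (403 − 75)/(403 + 75) = 328/478

Γ = 0.686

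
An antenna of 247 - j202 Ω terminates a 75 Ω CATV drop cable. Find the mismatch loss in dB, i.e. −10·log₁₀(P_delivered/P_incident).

Γ = (172 − j202)/(322 − j202), |Γ| = 0.698
|Γ|² = 0.487, so P_del/P_inc = 1 − |Γ|² = 0.513
ML = −10·log₁₀(1 − |Γ|²)

mismatch loss ≈ 2.9 dB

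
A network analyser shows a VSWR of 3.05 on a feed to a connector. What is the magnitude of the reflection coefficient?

|Γ| = (S − 1)/(S + 1) = (3.05 − 1)/(3.05 + 1) = 2.05/4.05

|Γ| ≈ 0.506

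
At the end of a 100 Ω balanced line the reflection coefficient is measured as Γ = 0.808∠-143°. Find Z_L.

Z_L = Z_0·(1 + Γ)/(1 − Γ) = 100·(0.355 − j0.486)/(1.65 + j0.486)

Z_L ≈ 11.8 − j33 Ω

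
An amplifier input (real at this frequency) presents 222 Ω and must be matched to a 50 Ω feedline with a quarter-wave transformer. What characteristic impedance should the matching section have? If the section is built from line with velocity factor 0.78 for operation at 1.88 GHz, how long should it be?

Z_qwt = √(Z_0·R_L) = √(50 × 222) = √11100
λ = 0.78·c/f = 0.124 m, so l = λ/4 = 0.0311 m

Z_qwt ≈ 105 Ω; length ≈ 3.11 cm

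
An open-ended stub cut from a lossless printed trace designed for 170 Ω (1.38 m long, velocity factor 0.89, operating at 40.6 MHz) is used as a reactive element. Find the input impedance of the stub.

λ = v/f = 0.89·c / 40.6 MHz = 6.58 m
βl = 2π·l/λ = 2π × 0.21 = 75.5°
tan(βl) = 3.88
For an open-ended stub, Z_in = −jZ_0·cot(βl) = −jZ_0/tan(βl)

Z_in ≈ −j43.8 Ω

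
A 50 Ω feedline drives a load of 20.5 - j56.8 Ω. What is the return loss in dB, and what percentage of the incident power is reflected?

Γ = (-29.5 − j56.8)/(70.5 − j56.8), |Γ| = 0.707
RL = −20·log₁₀(0.707) = 3.01 dB
P_refl/P_inc = |Γ|² = 0.5

RL ≈ 3.01 dB; 50% of incident power reflected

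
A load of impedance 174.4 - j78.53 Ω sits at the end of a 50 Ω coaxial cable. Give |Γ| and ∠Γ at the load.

Γ ≈ 0.619 ∠ -13°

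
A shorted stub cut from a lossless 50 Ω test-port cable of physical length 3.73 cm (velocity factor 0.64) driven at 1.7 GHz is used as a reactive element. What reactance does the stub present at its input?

λ = v/f = 0.64·c / 1.7 GHz = 0.113 m
βl = 2π·l/λ = 2π × 0.33 = 119°
tan(βl) = -1.81
For a shorted stub, Z_in = jZ_0·tan(βl)

X_in ≈ -90.6 Ω (capacitive)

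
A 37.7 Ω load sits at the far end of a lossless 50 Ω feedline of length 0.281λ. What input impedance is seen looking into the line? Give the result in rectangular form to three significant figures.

Z_in ≈ 64.5 − j7.01 Ω

βl = 2π × 0.281 = 101°
tan(βl) = tan(101°) = -5.07
Z_in = Z_0·(Z_L + jZ_0·tanβl)/(Z_0 + jZ_L·tanβl)
     = 50·(37.7 − j253)/(50 − j191)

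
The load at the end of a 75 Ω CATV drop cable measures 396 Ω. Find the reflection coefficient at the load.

Γ = 0.682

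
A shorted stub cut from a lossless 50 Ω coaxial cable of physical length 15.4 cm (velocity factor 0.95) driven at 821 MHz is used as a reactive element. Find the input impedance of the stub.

λ = v/f = 0.95·c / 821 MHz = 0.347 m
βl = 2π·l/λ = 2π × 0.444 = 160°
tan(βl) = -0.37
For a shorted stub, Z_in = jZ_0·tan(βl)

Z_in ≈ −j18.5 Ω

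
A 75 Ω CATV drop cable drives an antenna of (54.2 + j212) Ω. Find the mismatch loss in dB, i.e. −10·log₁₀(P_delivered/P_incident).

Γ = (-20.8 + j212)/(129.2 + j212), |Γ| = 0.858
|Γ|² = 0.736, so P_del/P_inc = 1 − |Γ|² = 0.264
ML = −10·log₁₀(1 − |Γ|²)

mismatch loss ≈ 5.79 dB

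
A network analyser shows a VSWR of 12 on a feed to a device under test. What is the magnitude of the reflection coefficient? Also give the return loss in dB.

|Γ| ≈ 0.846; return loss ≈ 1.45 dB

|Γ| = (S − 1)/(S + 1) = (12 − 1)/(12 + 1) = 11/13
RL = −20·log₁₀|Γ| = −20·log₁₀(0.846)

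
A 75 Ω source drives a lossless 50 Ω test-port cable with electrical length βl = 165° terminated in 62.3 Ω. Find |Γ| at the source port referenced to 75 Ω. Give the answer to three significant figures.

tan(βl) = -0.268
Z_in = Z_0·(Z_L + jZ_0·tanβl)/(Z_0 + jZ_L·tanβl) = 60.1 + j6.66 Ω
Γ_s = (Z_in − Z_s)/(Z_in + Z_s) = (-14.9 + j6.66)/(135 + j6.66), |Γ_s| = 0.121

|Γ| ≈ 0.121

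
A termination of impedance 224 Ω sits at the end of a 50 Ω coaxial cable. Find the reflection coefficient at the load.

Γ = 0.635

Γ = (Z_L − Z_0)/(Z_L + Z_0) = (224 − 50)/(224 + 50) = 174/274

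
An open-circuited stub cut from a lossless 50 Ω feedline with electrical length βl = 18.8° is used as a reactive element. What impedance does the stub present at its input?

Z_in ≈ −j147 Ω

tan(βl) = 0.34
For an open-circuited stub, Z_in = −jZ_0·cot(βl) = −jZ_0/tan(βl)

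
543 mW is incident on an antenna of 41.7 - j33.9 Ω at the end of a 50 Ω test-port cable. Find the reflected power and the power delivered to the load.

P_reflected ≈ 69.2 mW; P_delivered ≈ 474 mW

|Γ| = |(-8.3 − j33.9)/(91.7 − j33.9)| = 0.357
|Γ|² = 0.127
P_refl = |Γ|²·P_inc = 69.2 mW, P_del = (1 − |Γ|²)·P_inc = 474 mW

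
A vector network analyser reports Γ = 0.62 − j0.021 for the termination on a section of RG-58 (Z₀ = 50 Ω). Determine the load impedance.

Z_L ≈ 212 − j14.5 Ω

Z_L = Z_0·(1 + Γ)/(1 − Γ) = 50·(1.62 − j0.021)/(0.38 + j0.021)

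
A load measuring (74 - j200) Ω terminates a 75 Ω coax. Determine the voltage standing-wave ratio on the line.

VSWR ≈ 9.1

Γ = (Z_L − Z_0)/(Z_L + Z_0) = (-1 − j200)/(149 − j200)
|Γ| = 200/249 = 0.802
VSWR = (1 + |Γ|)/(1 − |Γ|) = 1.8/0.198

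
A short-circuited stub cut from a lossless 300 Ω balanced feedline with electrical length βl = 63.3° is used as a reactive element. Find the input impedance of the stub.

tan(βl) = 1.99
For a short-circuited stub, Z_in = jZ_0·tan(βl)

Z_in ≈ +j596 Ω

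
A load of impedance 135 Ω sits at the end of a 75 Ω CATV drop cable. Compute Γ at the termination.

Γ = 0.286

Γ = (Z_L − Z_0)/(Z_L + Z_0) = (135 − 75)/(135 + 75) = 60/210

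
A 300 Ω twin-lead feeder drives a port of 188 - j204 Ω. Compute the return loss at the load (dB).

Γ = (-112 − j204)/(488 − j204), |Γ| = 0.44
RL = −20·log₁₀|Γ| = −20·log₁₀(0.44)

RL ≈ 7.13 dB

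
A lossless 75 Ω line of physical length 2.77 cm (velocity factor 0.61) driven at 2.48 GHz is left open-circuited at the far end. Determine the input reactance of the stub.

X_in ≈ 75.4 Ω (inductive)

λ = v/f = 0.61·c / 2.48 GHz = 0.0738 m
βl = 2π·l/λ = 2π × 0.375 = 135°
tan(βl) = -0.995
For an open-circuited stub, Z_in = −jZ_0·cot(βl) = −jZ_0/tan(βl)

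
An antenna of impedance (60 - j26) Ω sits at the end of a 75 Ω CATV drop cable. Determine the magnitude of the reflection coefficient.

|Γ| ≈ 0.218

Γ = (Z_L − Z_0)/(Z_L + Z_0) = (-15 − j26)/(135 − j26)
|Γ| = 30/137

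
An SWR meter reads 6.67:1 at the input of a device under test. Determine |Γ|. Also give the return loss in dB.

|Γ| ≈ 0.739; return loss ≈ 2.62 dB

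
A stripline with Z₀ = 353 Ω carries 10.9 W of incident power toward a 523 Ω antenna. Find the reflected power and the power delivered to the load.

P_reflected ≈ 0.411 W; P_delivered ≈ 10.5 W

Γ = (523 − 353)/(523 + 353) = 0.194
|Γ|² = 0.0377
P_refl = |Γ|²·P_inc = 0.411 W, P_del = (1 − |Γ|²)·P_inc = 10.5 W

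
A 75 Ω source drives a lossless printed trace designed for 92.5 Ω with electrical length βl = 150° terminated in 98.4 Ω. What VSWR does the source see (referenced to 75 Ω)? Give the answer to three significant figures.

tan(βl) = -0.577
Z_in = Z_0·(Z_L + jZ_0·tanβl)/(Z_0 + jZ_L·tanβl) = 95.3 + j5.1 Ω
Γ_s = (Z_in − Z_s)/(Z_in + Z_s) = (20.3 + j5.1)/(170 + j5.1), |Γ_s| = 0.123
VSWR = (1 + |Γ_s|)/(1 − |Γ_s|)

VSWR ≈ 1.28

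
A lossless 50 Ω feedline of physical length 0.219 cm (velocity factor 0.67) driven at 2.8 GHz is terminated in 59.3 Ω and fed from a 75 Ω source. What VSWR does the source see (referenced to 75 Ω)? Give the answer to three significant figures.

λ = v/f = 0.67·c / 2.8 GHz = 0.0718 m
βl = 2π·l/λ = 2π × 0.0305 = 11°
tan(βl) = 0.194
Z_in = Z_0·(Z_L + jZ_0·tanβl)/(Z_0 + jZ_L·tanβl) = 58.4 − j3.75 Ω
Γ_s = (Z_in − Z_s)/(Z_in + Z_s) = (-16.6 − j3.75)/(133 − j3.75), |Γ_s| = 0.127
VSWR = (1 + |Γ_s|)/(1 − |Γ_s|)

VSWR ≈ 1.29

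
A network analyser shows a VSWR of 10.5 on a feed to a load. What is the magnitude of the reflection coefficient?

|Γ| ≈ 0.826

|Γ| = (S − 1)/(S + 1) = (10.5 − 1)/(10.5 + 1) = 9.5/11.5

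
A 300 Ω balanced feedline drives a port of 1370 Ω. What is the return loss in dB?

Γ = (1370 − 300)/(1370 + 300) = 0.641
RL = −20·log₁₀|Γ| = −20·log₁₀(0.641)

RL ≈ 3.87 dB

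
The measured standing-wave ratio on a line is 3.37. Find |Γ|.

|Γ| = (S − 1)/(S + 1) = (3.37 − 1)/(3.37 + 1) = 2.37/4.37

|Γ| ≈ 0.542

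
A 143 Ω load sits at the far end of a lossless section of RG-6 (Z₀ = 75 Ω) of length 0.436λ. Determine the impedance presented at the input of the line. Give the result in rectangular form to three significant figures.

βl = 2π × 0.436 = 157°
tan(βl) = tan(157°) = -0.425
Z_in = Z_0·(Z_L + jZ_0·tanβl)/(Z_0 + jZ_L·tanβl)
     = 75·(143 − j31.9)/(75 − j60.8)

Z_in ≈ 102 + j50.7 Ω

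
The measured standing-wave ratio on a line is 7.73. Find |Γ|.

|Γ| ≈ 0.771

|Γ| = (S − 1)/(S + 1) = (7.73 − 1)/(7.73 + 1) = 6.73/8.73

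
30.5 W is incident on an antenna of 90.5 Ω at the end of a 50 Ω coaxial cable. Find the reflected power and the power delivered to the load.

P_reflected ≈ 2.53 W; P_delivered ≈ 28 W

Γ = (90.5 − 50)/(90.5 + 50) = 0.288
|Γ|² = 0.0831
P_refl = |Γ|²·P_inc = 2.53 W, P_del = (1 − |Γ|²)·P_inc = 28 W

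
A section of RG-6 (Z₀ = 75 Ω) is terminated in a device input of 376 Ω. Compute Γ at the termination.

Γ = 0.667

Γ = (Z_L − Z_0)/(Z_L + Z_0) = (376 − 75)/(376 + 75) = 301/451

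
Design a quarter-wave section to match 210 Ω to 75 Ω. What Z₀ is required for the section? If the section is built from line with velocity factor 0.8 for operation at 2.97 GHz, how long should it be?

Z_qwt = √(Z_0·R_L) = √(75 × 210) = √15750
λ = 0.8·c/f = 0.0808 m, so l = λ/4 = 0.0202 m

Z_qwt ≈ 125 Ω; length ≈ 2.02 cm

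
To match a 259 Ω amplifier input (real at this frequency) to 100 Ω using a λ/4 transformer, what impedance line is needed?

Z_qwt ≈ 161 Ω

Z_qwt = √(Z_0·R_L) = √(100 × 259) = √25900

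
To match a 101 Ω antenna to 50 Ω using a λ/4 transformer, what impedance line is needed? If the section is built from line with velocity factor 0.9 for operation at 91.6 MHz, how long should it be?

Z_qwt = √(Z_0·R_L) = √(50 × 101) = √5050
λ = 0.9·c/f = 2.95 m, so l = λ/4 = 0.737 m

Z_qwt ≈ 71.1 Ω; length ≈ 73.7 cm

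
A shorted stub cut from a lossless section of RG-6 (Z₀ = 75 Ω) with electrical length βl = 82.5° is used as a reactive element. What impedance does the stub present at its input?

tan(βl) = 7.6
For a shorted stub, Z_in = jZ_0·tan(βl)

Z_in ≈ +j570 Ω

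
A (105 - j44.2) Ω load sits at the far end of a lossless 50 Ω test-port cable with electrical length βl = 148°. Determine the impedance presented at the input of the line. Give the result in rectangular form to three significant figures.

tan(βl) = tan(148°) = -0.625
Z_in = Z_0·(Z_L + jZ_0·tanβl)/(Z_0 + jZ_L·tanβl)
     = 50·(105 − j75.4)/(22.4 − j65.6)

Z_in ≈ 76 + j54.1 Ω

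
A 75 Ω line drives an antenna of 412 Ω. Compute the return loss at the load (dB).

RL ≈ 3.2 dB

Γ = (412 − 75)/(412 + 75) = 0.692
RL = −20·log₁₀|Γ| = −20·log₁₀(0.692)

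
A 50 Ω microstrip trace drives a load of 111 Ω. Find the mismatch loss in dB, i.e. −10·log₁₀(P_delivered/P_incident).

mismatch loss ≈ 0.673 dB

Γ = (111 − 50)/(111 + 50) = 0.379
|Γ|² = 0.144, so P_del/P_inc = 1 − |Γ|² = 0.856
ML = −10·log₁₀(1 − |Γ|²)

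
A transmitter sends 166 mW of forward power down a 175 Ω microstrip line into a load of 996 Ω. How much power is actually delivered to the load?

P_delivered ≈ 84.4 mW

Γ = (996 − 175)/(996 + 175) = 0.701
|Γ|² = 0.492
P_refl = |Γ|²·P_inc = 81.6 mW, P_del = (1 − |Γ|²)·P_inc = 84.4 mW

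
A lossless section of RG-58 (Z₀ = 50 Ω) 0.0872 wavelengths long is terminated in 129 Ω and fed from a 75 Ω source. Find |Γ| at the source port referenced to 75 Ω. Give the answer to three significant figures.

|Γ| ≈ 0.408

βl = 2π × 0.0872 = 31.4°
tan(βl) = 0.61
Z_in = Z_0·(Z_L + jZ_0·tanβl)/(Z_0 + jZ_L·tanβl) = 50.9 − j49.6 Ω
Γ_s = (Z_in − Z_s)/(Z_in + Z_s) = (-24.1 − j49.6)/(126 − j49.6), |Γ_s| = 0.408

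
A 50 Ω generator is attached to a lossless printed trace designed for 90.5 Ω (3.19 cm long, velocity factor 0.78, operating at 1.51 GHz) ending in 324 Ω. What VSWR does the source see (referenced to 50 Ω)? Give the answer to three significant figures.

VSWR ≈ 2.37

λ = v/f = 0.78·c / 1.51 GHz = 0.155 m
βl = 2π·l/λ = 2π × 0.206 = 74.1°
tan(βl) = 3.51
Z_in = Z_0·(Z_L + jZ_0·tanβl)/(Z_0 + jZ_L·tanβl) = 27.2 − j23.6 Ω
Γ_s = (Z_in − Z_s)/(Z_in + Z_s) = (-22.8 − j23.6)/(77.2 − j23.6), |Γ_s| = 0.407
VSWR = (1 + |Γ_s|)/(1 − |Γ_s|)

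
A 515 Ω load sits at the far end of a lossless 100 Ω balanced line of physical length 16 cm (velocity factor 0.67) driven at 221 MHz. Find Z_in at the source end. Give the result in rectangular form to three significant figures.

λ = v/f = 0.67·c / 221 MHz = 0.91 m
βl = 2π·l/λ = 2π × 0.176 = 63.3°
tan(βl) = tan(63.3°) = 1.99
Z_in = Z_0·(Z_L + jZ_0·tanβl)/(Z_0 + jZ_L·tanβl)
     = 100·(515 + j199)/(100 + j1030)

Z_in ≈ 24.1 − j47.9 Ω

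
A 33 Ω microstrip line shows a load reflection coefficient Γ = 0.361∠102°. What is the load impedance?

Z_L ≈ 22.4 + j18.2 Ω

Z_L = Z_0·(1 + Γ)/(1 − Γ) = 33·(0.925 + j0.353)/(1.08 − j0.353)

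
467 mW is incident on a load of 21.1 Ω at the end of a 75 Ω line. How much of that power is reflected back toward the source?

P_reflected ≈ 147 mW

Γ = (21.1 − 75)/(21.1 + 75) = -0.561
|Γ|² = 0.315
P_refl = |Γ|²·P_inc = 147 mW, P_del = (1 − |Γ|²)·P_inc = 320 mW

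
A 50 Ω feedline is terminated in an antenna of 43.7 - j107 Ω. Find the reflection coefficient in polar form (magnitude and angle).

Γ = (Z_L − Z_0)/(Z_L + Z_0) = (-6.3 − j107)/(93.7 − j107)
|Γ| = 107/142 = 0.754

Γ ≈ 0.754 ∠ -44.6°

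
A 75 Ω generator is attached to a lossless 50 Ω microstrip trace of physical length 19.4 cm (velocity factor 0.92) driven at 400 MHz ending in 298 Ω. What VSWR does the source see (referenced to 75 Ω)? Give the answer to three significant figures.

VSWR ≈ 8.75

λ = v/f = 0.92·c / 400 MHz = 0.69 m
βl = 2π·l/λ = 2π × 0.281 = 101°
tan(βl) = -5.04
Z_in = Z_0·(Z_L + jZ_0·tanβl)/(Z_0 + jZ_L·tanβl) = 8.71 + j9.63 Ω
Γ_s = (Z_in − Z_s)/(Z_in + Z_s) = (-66.3 + j9.63)/(83.7 + j9.63), |Γ_s| = 0.795
VSWR = (1 + |Γ_s|)/(1 − |Γ_s|)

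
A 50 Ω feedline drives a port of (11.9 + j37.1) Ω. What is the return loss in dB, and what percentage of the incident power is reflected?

RL ≈ 2.65 dB; 54.3% of incident power reflected

Γ = (-38.1 + j37.1)/(61.9 + j37.1), |Γ| = 0.737
RL = −20·log₁₀(0.737) = 2.65 dB
P_refl/P_inc = |Γ|² = 0.543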